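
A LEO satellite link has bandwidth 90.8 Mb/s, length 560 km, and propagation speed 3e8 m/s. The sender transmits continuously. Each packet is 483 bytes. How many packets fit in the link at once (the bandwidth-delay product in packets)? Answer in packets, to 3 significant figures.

Propagation delay = 560000 / 300000000 = 0.00186667 s.
BDP = R × t_prop = 90800000 × 0.00186667 = 169493 bits.
In packets of 3864 bits: 43.9 packets.

43.9 packets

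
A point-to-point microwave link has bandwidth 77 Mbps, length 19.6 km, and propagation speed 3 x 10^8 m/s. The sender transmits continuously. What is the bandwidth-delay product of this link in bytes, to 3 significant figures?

Propagation delay = 19600 / 300000000 = 6.53333e-05 s.
BDP = R × t_prop = 77000000 × 6.53333e-05 = 5030.67 bits.
In bytes: 5030.67/8 = 629 bytes.

629 bytes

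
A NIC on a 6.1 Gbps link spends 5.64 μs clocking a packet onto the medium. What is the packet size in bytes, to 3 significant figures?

4300 bytes

L = R × t_tx = 6100000000 b/s × 5.64e-06 s = 34404 bits.
In bytes: 34404 / 8 = 4300 bytes.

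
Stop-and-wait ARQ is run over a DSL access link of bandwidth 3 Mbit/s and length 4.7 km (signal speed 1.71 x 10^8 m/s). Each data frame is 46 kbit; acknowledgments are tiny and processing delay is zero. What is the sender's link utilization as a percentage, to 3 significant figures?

99.6 %

t_tx = L/R = 46000/3000000 = 0.0153333 s.
t_prop = 4700/171000000 = 2.74854e-05 s; RTT = 5.49708e-05 s.
Cycle = t_tx + RTT = 0.0153883 s.
Utilization = t_tx / cycle = 0.0153333/0.0153883 = 99.6 %.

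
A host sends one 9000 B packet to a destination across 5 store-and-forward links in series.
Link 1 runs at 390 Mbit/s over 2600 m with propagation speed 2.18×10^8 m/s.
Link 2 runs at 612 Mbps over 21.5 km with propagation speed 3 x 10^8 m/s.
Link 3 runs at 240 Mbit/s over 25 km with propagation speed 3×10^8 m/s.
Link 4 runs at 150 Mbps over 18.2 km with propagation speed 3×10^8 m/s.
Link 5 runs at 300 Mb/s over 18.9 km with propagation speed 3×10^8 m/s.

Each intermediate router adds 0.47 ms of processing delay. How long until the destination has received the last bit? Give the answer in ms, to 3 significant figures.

L = 9000 × 8 = 72000 bits.
Transmission delays (L/R per hop): 0.184615, 0.117647, 0.3, 0.48, 0.24 ms; sum = 1.32226 ms.
Propagation delays (d/s per hop): 0.0119266, 0.0716667, 0.0833333, 0.0606667, 0.063 ms; sum = 0.290593 ms.
Processing at 4 router(s): 4 × 0.47 ms = 1.88 ms.
End-to-end = 3.49 ms.

3.49 ms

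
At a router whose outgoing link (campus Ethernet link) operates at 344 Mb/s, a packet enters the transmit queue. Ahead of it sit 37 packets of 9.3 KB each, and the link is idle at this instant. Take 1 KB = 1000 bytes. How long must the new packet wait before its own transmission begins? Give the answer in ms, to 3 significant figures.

8.00 ms

Each queued packet: L/R = 74400/344000000 = 0.216279 ms.
37 queued → 8.00233 ms.
Queuing delay = 8.00 ms.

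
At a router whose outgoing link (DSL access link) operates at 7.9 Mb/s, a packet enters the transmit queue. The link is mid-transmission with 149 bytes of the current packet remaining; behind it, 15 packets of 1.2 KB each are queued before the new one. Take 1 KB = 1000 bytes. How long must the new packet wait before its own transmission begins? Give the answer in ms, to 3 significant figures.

Each queued packet: L/R = 9600/7900000 = 1.21519 ms.
15 queued → 18.2278 ms.
Plus remaining 1192 bits of current packet: 0.150886 ms.
Queuing delay = 18.4 ms.

18.4 ms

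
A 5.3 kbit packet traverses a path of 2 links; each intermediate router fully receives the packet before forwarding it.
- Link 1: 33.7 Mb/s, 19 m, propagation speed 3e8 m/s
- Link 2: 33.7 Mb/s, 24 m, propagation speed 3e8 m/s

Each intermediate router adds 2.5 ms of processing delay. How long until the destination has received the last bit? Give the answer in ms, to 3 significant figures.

2.81 ms

L = 5300 bits.
Transmission delay per hop = L/R = 5300/33700000 = 0.15727 ms; 2 hops → 0.31454 ms.
Propagation delays (d/s per hop): 6.33333e-05, 8e-05 ms; sum = 0.000143333 ms.
Processing at 1 router(s): 1 × 2.5 ms = 2.5 ms.
End-to-end = 2.81 ms.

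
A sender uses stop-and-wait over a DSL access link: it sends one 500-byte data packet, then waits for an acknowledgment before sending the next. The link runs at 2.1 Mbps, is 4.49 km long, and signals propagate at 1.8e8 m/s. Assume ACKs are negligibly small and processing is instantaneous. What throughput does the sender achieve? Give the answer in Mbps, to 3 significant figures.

t_tx = L/R = 4000/2100000 = 0.00190476 s.
t_prop = 4490/180000000 = 2.49444e-05 s; RTT = 4.98889e-05 s.
Cycle = t_tx + RTT = 0.00195465 s.
Throughput = L / cycle = 4000 / 0.00195465 = 2.05 Mbps.

2.05 Mbps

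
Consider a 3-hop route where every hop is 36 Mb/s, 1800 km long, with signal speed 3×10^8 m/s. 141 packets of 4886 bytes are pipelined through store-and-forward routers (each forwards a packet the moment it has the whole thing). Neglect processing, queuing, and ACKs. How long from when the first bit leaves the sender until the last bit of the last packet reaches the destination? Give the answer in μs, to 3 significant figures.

Per-hop transmission t_tx = L/R = 39088/36000000 = 1085.78 μs.
Per-hop propagation t_prop = 1800000/300000000 = 6000 μs.
Pipeline fill: first packet needs 3·t_tx to clear all hops; remaining 140 packets each add one t_tx.
Total = (3+141-1)·t_tx + 3·t_prop = 143·1085.78 + 3·6000 = 173000 μs.

173000 μs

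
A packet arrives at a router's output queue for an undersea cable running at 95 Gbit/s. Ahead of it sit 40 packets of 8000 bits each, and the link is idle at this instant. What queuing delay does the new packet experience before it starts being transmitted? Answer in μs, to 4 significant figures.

3.368 μs

Each queued packet: L/R = 8000/95000000000 = 0.0842105 μs.
40 queued → 3.36842 μs.
Queuing delay = 3.368 μs.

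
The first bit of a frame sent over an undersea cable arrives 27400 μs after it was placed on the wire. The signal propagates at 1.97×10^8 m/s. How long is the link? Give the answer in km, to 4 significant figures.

d = s × t_prop = 197000000 × 0.0274 = 5398 km.

5398 km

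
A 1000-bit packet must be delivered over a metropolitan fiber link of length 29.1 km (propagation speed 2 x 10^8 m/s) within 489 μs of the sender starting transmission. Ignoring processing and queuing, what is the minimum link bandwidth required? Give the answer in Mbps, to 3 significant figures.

2.91 Mbps

Propagation delay = 29100 / 200000000 = 145.5 μs.
Transmission budget = 489 − 145.5 = 343.5 μs.
R ≥ L / t_tx = 1000 bits / 0.0003435 s = 2.91 Mbps.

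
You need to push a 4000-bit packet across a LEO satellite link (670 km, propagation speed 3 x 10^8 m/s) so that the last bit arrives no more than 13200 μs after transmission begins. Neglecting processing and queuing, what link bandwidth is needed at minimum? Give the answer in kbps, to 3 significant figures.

Propagation delay = 670000 / 300000000 = 2233.33 μs.
Transmission budget = 13200 − 2233.33 = 10966.7 μs.
R ≥ L / t_tx = 4000 bits / 0.0109667 s = 365 kbps.

365 kbps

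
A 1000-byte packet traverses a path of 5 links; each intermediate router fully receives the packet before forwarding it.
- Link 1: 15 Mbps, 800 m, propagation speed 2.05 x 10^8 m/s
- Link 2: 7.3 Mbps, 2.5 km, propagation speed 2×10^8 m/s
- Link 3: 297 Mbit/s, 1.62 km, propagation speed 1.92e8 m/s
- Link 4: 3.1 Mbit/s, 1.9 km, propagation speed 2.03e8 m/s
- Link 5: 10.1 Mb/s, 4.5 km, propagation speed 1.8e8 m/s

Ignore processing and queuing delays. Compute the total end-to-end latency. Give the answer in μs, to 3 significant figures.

L = 1000 × 8 = 8000 bits.
Transmission delays (L/R per hop): 533.333, 1095.89, 26.936, 2580.65, 792.079 μs; sum = 5028.88 μs.
Propagation delays (d/s per hop): 3.90244, 12.5, 8.4375, 9.35961, 25 μs; sum = 59.1995 μs.
End-to-end = 5090 μs.

5090 μs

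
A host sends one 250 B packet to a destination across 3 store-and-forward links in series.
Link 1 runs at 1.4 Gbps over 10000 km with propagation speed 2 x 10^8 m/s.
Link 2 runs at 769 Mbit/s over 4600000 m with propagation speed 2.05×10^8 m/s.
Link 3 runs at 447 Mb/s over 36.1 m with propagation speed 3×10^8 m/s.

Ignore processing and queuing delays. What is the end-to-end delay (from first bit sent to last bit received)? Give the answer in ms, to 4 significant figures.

72.45 ms

L = 250 × 8 = 2000 bits.
Transmission delays (L/R per hop): 0.00142857, 0.00260078, 0.00447427 ms; sum = 0.00850362 ms.
Propagation delays (d/s per hop): 50, 22.439, 0.000120333 ms; sum = 72.4391 ms.
End-to-end = 72.45 ms.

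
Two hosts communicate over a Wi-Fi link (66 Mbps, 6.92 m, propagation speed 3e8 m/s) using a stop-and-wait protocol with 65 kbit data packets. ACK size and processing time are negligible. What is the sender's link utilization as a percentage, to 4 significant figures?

100.0 %

t_tx = L/R = 65000/66000000 = 0.000984848 s.
t_prop = 6.92/300000000 = 2.30667e-08 s; RTT = 4.61333e-08 s.
Cycle = t_tx + RTT = 0.000984895 s.
Utilization = t_tx / cycle = 0.000984848/0.000984895 = 100.0 %.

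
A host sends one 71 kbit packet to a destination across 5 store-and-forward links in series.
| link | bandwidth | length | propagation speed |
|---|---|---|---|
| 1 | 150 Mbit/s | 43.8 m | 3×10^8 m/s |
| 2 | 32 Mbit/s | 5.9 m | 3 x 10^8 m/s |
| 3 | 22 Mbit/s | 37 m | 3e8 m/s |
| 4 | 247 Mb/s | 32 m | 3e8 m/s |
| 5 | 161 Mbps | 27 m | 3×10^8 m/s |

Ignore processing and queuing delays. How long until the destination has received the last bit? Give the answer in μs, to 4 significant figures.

6648 μs

L = 71000 bits.
Transmission delays (L/R per hop): 473.333, 2218.75, 3227.27, 287.449, 440.994 μs; sum = 6647.8 μs.
Propagation delays (d/s per hop): 0.146, 0.0196667, 0.123333, 0.106667, 0.09 μs; sum = 0.485667 μs.
End-to-end = 6648 μs.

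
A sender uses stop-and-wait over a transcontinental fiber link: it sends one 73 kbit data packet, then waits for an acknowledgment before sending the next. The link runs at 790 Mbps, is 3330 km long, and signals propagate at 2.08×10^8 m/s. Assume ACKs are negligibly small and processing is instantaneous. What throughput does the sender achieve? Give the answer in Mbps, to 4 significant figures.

t_tx = L/R = 73000/790000000 = 9.24051e-05 s.
t_prop = 3330000/208000000 = 0.0160096 s; RTT = 0.0320192 s.
Cycle = t_tx + RTT = 0.0321116 s.
Throughput = L / cycle = 73000 / 0.0321116 = 2.273 Mbps.

2.273 Mbps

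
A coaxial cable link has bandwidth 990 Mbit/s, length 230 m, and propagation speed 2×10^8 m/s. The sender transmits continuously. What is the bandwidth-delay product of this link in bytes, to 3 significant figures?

142 bytes

Propagation delay = 230 / 200000000 = 1.15e-06 s.
BDP = R × t_prop = 990000000 × 1.15e-06 = 1138.5 bits.
In bytes: 1138.5/8 = 142 bytes.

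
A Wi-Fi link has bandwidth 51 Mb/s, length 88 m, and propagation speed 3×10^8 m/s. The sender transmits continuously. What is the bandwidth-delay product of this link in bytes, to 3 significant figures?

1.87 bytes

Propagation delay = 88 / 300000000 = 2.93333e-07 s.
BDP = R × t_prop = 51000000 × 2.93333e-07 = 14.96 bits.
In bytes: 14.96/8 = 1.87 bytes.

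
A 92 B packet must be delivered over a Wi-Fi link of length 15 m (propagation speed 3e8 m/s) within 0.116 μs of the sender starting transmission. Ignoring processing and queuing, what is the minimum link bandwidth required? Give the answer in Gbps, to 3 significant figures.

11.2 Gbps

L = 736 bits.
Propagation delay = 15 / 300000000 = 0.05 μs.
Transmission budget = 0.116 − 0.05 = 0.066 μs.
R ≥ L / t_tx = 736 bits / 6.6e-08 s = 11.2 Gbps.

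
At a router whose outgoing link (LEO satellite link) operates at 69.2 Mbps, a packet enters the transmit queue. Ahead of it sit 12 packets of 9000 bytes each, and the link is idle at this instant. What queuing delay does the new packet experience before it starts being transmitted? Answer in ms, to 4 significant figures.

12.49 ms

Each queued packet: L/R = 72000/69200000 = 1.04046 ms.
12 queued → 12.4855 ms.
Queuing delay = 12.49 ms.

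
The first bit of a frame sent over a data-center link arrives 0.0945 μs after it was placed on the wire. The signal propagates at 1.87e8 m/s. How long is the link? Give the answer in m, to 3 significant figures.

d = s × t_prop = 187000000 × 9.45e-08 = 17.7 m.

17.7 m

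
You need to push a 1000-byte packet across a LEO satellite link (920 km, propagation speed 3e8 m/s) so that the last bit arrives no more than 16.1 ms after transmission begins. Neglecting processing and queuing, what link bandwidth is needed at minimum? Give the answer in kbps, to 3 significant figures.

614 kbps

L = 8000 bits.
Propagation delay = 920000 / 300000000 = 3.06667 ms.
Transmission budget = 16.1 − 3.06667 = 13.0333 ms.
R ≥ L / t_tx = 8000 bits / 0.0130333 s = 614 kbps.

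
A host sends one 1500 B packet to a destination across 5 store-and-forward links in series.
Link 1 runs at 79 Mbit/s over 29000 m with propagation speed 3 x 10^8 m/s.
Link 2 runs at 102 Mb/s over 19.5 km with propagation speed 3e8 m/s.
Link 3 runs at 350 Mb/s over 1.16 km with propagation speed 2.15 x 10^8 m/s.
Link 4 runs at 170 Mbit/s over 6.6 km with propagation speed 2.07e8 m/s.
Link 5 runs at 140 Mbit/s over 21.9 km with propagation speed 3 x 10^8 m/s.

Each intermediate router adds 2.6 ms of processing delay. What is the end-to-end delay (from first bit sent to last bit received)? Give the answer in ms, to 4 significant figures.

11.13 ms

L = 1500 × 8 = 12000 bits.
Transmission delays (L/R per hop): 0.151899, 0.117647, 0.0342857, 0.0705882, 0.0857143 ms; sum = 0.460134 ms.
Propagation delays (d/s per hop): 0.0966667, 0.065, 0.00539535, 0.0318841, 0.073 ms; sum = 0.271946 ms.
Processing at 4 router(s): 4 × 2.6 ms = 10.4 ms.
End-to-end = 11.13 ms.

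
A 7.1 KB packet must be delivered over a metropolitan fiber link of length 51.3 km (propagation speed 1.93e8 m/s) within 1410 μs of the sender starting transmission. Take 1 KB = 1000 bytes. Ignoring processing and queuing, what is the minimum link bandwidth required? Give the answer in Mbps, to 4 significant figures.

49.64 Mbps

L = 56800 bits.
Propagation delay = 51300 / 193000000 = 265.803 μs.
Transmission budget = 1410 − 265.803 = 1144.2 μs.
R ≥ L / t_tx = 56800 bits / 0.0011442 s = 49.64 Mbps.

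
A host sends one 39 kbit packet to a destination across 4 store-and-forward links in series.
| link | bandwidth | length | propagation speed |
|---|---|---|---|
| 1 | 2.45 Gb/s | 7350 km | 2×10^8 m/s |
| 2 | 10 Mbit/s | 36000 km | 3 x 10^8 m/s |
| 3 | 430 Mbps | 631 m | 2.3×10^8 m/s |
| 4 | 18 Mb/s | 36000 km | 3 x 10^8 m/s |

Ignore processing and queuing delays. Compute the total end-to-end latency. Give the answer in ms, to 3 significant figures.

L = 39000 bits.
Transmission delays (L/R per hop): 0.0159184, 3.9, 0.0906977, 2.16667 ms; sum = 6.17328 ms.
Propagation delays (d/s per hop): 36.75, 120, 0.00274348, 120 ms; sum = 276.753 ms.
End-to-end = 283 ms.

283 ms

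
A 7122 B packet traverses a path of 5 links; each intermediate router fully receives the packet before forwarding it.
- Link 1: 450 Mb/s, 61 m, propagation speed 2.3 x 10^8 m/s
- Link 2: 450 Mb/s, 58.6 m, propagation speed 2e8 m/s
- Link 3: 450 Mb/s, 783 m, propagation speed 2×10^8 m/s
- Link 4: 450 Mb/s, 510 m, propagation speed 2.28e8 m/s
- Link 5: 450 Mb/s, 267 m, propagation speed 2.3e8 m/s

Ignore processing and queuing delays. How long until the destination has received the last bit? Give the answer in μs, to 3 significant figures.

641 μs

L = 7122 × 8 = 56976 bits.
Transmission delay per hop = L/R = 56976/450000000 = 126.613 μs; 5 hops → 633.067 μs.
Propagation delays (d/s per hop): 0.265217, 0.293, 3.915, 2.23684, 1.16087 μs; sum = 7.87093 μs.
End-to-end = 641 μs.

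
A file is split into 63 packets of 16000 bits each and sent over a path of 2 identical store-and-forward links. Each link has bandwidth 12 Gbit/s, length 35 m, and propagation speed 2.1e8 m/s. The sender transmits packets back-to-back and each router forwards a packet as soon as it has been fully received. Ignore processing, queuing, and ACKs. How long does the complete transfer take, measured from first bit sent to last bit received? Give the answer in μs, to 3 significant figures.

85.7 μs

Per-hop transmission t_tx = L/R = 16000/12000000000 = 1.33333 μs.
Per-hop propagation t_prop = 35/210000000 = 0.166667 μs.
Pipeline fill: first packet needs 2·t_tx to clear all hops; remaining 62 packets each add one t_tx.
Total = (2+63-1)·t_tx + 2·t_prop = 64·1.33333 + 2·0.166667 = 85.7 μs.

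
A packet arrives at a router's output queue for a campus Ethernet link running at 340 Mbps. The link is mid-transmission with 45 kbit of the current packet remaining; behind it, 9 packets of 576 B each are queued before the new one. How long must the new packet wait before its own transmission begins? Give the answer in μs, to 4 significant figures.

Each queued packet: L/R = 4608/340000000 = 13.5529 μs.
9 queued → 121.976 μs.
Plus remaining 45000 bits of current packet: 132.353 μs.
Queuing delay = 254.3 μs.

254.3 μs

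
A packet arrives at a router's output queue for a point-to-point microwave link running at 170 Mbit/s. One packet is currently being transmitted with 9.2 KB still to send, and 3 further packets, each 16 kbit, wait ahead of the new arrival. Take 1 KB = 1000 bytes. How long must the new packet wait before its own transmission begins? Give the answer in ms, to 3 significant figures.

Each queued packet: L/R = 16000/170000000 = 0.0941176 ms.
3 queued → 0.282353 ms.
Plus remaining 73600 bits of current packet: 0.432941 ms.
Queuing delay = 0.715 ms.

0.715 ms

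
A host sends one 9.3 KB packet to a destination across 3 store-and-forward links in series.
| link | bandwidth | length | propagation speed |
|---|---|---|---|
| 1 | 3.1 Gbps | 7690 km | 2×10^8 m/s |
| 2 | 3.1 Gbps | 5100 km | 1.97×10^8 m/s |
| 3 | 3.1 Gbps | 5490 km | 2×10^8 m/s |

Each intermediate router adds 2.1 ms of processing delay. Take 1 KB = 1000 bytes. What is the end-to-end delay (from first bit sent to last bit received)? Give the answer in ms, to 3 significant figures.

96.1 ms

L = 74400 bits.
Transmission delay per hop = L/R = 74400/3100000000 = 0.024 ms; 3 hops → 0.072 ms.
Propagation delays (d/s per hop): 38.45, 25.8883, 27.45 ms; sum = 91.7883 ms.
Processing at 2 router(s): 2 × 2.1 ms = 4.2 ms.
End-to-end = 96.1 ms.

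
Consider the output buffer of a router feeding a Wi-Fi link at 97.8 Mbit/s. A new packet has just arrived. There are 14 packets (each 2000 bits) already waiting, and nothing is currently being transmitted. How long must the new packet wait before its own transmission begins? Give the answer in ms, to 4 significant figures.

0.2863 ms

Each queued packet: L/R = 2000/97800000 = 0.0204499 ms.
14 queued → 0.286299 ms.
Queuing delay = 0.2863 ms.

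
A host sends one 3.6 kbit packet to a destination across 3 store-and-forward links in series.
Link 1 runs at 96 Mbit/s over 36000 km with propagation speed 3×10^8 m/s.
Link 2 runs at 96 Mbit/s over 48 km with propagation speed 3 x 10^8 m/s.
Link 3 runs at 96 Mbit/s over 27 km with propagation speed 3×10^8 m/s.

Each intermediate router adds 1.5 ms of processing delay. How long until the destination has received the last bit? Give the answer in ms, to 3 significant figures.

L = 3600 bits.
Transmission delay per hop = L/R = 3600/96000000 = 0.0375 ms; 3 hops → 0.1125 ms.
Propagation delays (d/s per hop): 120, 0.16, 0.09 ms; sum = 120.25 ms.
Processing at 2 router(s): 2 × 1.5 ms = 3 ms.
End-to-end = 123 ms.

123 ms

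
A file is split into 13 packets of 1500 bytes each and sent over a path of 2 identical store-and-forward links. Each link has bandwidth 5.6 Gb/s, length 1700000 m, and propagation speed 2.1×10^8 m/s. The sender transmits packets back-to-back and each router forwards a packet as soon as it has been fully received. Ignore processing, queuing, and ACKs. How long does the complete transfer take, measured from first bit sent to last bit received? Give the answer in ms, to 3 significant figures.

16.2 ms

Per-hop transmission t_tx = L/R = 12000/5600000000 = 0.00214286 ms.
Per-hop propagation t_prop = 1700000/210000000 = 8.09524 ms.
Pipeline fill: first packet needs 2·t_tx to clear all hops; remaining 12 packets each add one t_tx.
Total = (2+13-1)·t_tx + 2·t_prop = 14·0.00214286 + 2·8.09524 = 16.2 ms.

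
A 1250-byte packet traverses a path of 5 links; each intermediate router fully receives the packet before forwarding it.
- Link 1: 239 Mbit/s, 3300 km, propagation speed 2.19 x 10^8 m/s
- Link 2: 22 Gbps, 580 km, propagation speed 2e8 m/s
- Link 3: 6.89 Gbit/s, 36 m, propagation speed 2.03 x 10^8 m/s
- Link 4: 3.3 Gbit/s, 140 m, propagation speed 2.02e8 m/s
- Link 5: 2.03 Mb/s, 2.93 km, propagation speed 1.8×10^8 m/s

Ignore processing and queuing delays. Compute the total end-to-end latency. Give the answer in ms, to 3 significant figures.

23.0 ms

L = 1250 × 8 = 10000 bits.
Transmission delays (L/R per hop): 0.041841, 0.000454545, 0.00145138, 0.0030303, 4.92611 ms; sum = 4.97289 ms.
Propagation delays (d/s per hop): 15.0685, 2.9, 0.00017734, 0.000693069, 0.0162778 ms; sum = 17.9856 ms.
End-to-end = 23.0 ms.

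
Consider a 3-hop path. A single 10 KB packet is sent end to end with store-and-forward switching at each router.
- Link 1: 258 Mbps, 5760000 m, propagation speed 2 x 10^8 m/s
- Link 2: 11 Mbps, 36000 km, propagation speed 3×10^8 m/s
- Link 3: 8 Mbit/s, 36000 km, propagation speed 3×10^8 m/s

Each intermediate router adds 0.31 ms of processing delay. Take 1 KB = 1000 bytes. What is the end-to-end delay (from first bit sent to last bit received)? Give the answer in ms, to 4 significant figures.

287.0 ms

L = 80000 bits.
Transmission delays (L/R per hop): 0.310078, 7.27273, 10 ms; sum = 17.5828 ms.
Propagation delays (d/s per hop): 28.8, 120, 120 ms; sum = 268.8 ms.
Processing at 2 router(s): 2 × 0.31 ms = 0.62 ms.
End-to-end = 287.0 ms.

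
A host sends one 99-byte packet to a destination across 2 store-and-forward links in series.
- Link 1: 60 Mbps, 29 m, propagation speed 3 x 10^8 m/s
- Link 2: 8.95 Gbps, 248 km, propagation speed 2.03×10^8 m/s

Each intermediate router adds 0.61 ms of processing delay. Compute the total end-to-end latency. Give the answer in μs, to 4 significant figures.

L = 99 × 8 = 792 bits.
Transmission delays (L/R per hop): 13.2, 0.0884916 μs; sum = 13.2885 μs.
Propagation delays (d/s per hop): 0.0966667, 1221.67 μs; sum = 1221.77 μs.
Processing at 1 router(s): 1 × 0.61 ms = 610 μs.
End-to-end = 1845 μs.

1845 μs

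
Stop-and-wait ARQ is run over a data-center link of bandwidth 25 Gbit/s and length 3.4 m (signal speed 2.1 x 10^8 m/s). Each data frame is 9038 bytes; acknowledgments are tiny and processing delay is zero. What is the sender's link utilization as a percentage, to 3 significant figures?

t_tx = L/R = 72304/25000000000 = 2.89216e-06 s.
t_prop = 3.4/210000000 = 1.61905e-08 s; RTT = 3.2381e-08 s.
Cycle = t_tx + RTT = 2.92454e-06 s.
Utilization = t_tx / cycle = 2.89216e-06/2.92454e-06 = 98.9 %.

98.9 %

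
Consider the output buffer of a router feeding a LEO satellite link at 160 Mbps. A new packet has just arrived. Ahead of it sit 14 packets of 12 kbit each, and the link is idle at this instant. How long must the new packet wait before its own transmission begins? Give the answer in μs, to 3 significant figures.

1050 μs

Each queued packet: L/R = 12000/160000000 = 75 μs.
14 queued → 1050 μs.
Queuing delay = 1050 μs.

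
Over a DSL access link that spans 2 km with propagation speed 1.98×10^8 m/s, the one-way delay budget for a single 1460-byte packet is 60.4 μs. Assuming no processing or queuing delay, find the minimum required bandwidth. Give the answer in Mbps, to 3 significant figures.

L = 11680 bits.
Propagation delay = 2000 / 198000000 = 10.101 μs.
Transmission budget = 60.4 − 10.101 = 50.299 μs.
R ≥ L / t_tx = 11680 bits / 5.0299e-05 s = 232 Mbps.

232 Mbps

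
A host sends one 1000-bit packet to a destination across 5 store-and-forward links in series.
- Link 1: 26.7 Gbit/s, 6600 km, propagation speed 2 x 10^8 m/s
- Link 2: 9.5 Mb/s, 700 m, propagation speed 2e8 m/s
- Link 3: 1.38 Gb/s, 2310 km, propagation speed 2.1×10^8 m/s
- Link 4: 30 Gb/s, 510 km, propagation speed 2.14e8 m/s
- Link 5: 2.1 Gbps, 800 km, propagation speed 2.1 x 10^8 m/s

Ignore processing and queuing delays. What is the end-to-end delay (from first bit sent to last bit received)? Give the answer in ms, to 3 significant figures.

50.3 ms

Transmission delays (L/R per hop): 3.74532e-05, 0.105263, 0.000724638, 3.33333e-05, 0.00047619 ms; sum = 0.106535 ms.
Propagation delays (d/s per hop): 33, 0.0035, 11, 2.38318, 3.80952 ms; sum = 50.1962 ms.
End-to-end = 50.3 ms.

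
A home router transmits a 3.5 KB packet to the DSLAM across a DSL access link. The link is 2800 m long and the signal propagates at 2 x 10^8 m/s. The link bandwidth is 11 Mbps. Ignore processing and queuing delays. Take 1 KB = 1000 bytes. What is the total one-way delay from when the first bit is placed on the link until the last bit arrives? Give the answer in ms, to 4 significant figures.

L = 28000 bits.
Transmission delay = L/R = 28000 / 11000000 = 2.54545 ms.
Propagation delay = d/s = 2800 m / 200000000 m/s = 0.014 ms.
Total = 2.559 ms.

2.559 ms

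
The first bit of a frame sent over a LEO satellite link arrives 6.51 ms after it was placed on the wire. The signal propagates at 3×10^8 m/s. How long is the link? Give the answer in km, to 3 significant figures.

d = s × t_prop = 300000000 × 0.00651 = 1950 km.

1950 km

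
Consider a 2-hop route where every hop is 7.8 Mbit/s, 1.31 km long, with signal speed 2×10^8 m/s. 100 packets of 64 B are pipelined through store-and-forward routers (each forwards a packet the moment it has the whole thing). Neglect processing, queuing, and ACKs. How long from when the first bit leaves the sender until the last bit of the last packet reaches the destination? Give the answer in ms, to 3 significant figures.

6.64 ms

Per-hop transmission t_tx = L/R = 512/7800000 = 0.065641 ms.
Per-hop propagation t_prop = 1310/200000000 = 0.00655 ms.
Pipeline fill: first packet needs 2·t_tx to clear all hops; remaining 99 packets each add one t_tx.
Total = (2+100-1)·t_tx + 2·t_prop = 101·0.065641 + 2·0.00655 = 6.64 ms.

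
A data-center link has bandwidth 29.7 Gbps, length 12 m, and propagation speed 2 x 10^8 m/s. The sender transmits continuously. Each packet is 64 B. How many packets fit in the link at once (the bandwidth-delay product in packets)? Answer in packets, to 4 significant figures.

3.480 packets

Propagation delay = 12 / 200000000 = 6e-08 s.
BDP = R × t_prop = 29700000000 × 6e-08 = 1782 bits.
In packets of 512 bits: 3.480 packets.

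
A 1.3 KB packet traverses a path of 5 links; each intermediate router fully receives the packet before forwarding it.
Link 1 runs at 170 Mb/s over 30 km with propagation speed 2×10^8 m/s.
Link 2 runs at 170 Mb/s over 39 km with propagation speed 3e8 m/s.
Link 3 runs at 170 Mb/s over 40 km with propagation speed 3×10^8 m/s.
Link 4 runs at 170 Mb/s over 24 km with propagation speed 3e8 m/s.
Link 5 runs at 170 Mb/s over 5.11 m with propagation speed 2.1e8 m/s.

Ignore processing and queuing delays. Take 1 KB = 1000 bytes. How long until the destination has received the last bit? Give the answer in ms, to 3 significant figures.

L = 10400 bits.
Transmission delay per hop = L/R = 10400/170000000 = 0.0611765 ms; 5 hops → 0.305882 ms.
Propagation delays (d/s per hop): 0.15, 0.13, 0.133333, 0.08, 2.43333e-05 ms; sum = 0.493358 ms.
End-to-end = 0.799 ms.

0.799 ms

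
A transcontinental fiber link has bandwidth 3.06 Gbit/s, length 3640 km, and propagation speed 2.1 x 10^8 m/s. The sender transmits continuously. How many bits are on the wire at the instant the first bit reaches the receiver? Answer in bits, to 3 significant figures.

53000000 bits

Propagation delay = 3640000 / 210000000 = 0.0173333 s.
BDP = R × t_prop = 3060000000 × 0.0173333 = 53040000 bits.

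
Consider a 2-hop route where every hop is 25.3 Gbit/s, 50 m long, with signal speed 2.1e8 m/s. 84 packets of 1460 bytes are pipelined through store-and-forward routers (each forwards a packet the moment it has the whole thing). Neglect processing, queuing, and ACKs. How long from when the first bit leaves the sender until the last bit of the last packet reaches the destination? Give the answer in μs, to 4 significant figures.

Per-hop transmission t_tx = L/R = 11680/25300000000 = 0.46166 μs.
Per-hop propagation t_prop = 50/210000000 = 0.238095 μs.
Pipeline fill: first packet needs 2·t_tx to clear all hops; remaining 83 packets each add one t_tx.
Total = (2+84-1)·t_tx + 2·t_prop = 85·0.46166 + 2·0.238095 = 39.72 μs.

39.72 μs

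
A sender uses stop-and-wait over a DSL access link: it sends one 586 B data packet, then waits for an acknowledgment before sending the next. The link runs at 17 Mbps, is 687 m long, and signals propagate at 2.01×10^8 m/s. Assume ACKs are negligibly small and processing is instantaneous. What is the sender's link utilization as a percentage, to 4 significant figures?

t_tx = L/R = 4688/17000000 = 0.000275765 s.
t_prop = 687/2.01e+08 = 3.41791e-06 s; RTT = 6.83582e-06 s.
Cycle = t_tx + RTT = 0.000282601 s.
Utilization = t_tx / cycle = 0.000275765/0.000282601 = 97.58 %.

97.58 %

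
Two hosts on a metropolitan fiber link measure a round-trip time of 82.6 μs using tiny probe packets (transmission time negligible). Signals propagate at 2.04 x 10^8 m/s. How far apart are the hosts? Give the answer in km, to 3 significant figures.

One-way propagation = RTT/2 = 41.3 μs.
d = s × t = 204000000 × 4.13e-05 = 8.43 km.

8.43 km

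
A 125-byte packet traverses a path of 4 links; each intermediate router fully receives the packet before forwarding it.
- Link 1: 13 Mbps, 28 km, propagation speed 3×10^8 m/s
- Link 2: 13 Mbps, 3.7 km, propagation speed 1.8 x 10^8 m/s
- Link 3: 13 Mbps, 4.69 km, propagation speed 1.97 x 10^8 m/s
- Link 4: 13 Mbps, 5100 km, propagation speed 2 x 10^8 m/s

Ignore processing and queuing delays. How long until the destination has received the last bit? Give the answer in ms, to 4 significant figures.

L = 125 × 8 = 1000 bits.
Transmission delay per hop = L/R = 1000/13000000 = 0.0769231 ms; 4 hops → 0.307692 ms.
Propagation delays (d/s per hop): 0.0933333, 0.0205556, 0.0238071, 25.5 ms; sum = 25.6377 ms.
End-to-end = 25.95 ms.

25.95 ms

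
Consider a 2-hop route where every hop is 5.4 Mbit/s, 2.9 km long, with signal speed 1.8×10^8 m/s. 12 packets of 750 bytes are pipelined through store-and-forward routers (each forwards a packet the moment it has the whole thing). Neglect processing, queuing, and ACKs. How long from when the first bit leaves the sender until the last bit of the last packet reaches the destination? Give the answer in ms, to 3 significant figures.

Per-hop transmission t_tx = L/R = 6000/5400000 = 1.11111 ms.
Per-hop propagation t_prop = 2900/180000000 = 0.0161111 ms.
Pipeline fill: first packet needs 2·t_tx to clear all hops; remaining 11 packets each add one t_tx.
Total = (2+12-1)·t_tx + 2·t_prop = 13·1.11111 + 2·0.0161111 = 14.5 ms.

14.5 ms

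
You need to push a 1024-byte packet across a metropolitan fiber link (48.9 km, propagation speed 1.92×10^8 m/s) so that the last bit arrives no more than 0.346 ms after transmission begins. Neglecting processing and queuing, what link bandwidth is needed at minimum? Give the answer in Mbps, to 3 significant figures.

89.7 Mbps

L = 8192 bits.
Propagation delay = 48900 / 192000000 = 0.254688 ms.
Transmission budget = 0.346 − 0.254688 = 0.0913125 ms.
R ≥ L / t_tx = 8192 bits / 9.13125e-05 s = 89.7 Mbps.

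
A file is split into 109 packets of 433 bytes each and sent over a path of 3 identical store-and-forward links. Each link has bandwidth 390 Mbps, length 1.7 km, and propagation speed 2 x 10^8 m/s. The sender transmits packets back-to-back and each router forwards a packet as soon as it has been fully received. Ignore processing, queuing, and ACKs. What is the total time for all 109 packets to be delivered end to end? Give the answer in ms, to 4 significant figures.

1.011 ms

Per-hop transmission t_tx = L/R = 3464/390000000 = 0.00888205 ms.
Per-hop propagation t_prop = 1700/200000000 = 0.0085 ms.
Pipeline fill: first packet needs 3·t_tx to clear all hops; remaining 108 packets each add one t_tx.
Total = (3+109-1)·t_tx + 3·t_prop = 111·0.00888205 + 3·0.0085 = 1.011 ms.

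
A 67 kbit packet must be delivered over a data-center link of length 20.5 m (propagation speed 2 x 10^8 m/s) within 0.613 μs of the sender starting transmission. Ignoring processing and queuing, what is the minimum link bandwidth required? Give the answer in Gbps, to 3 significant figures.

131 Gbps

Propagation delay = 20.5 / 200000000 = 0.1025 μs.
Transmission budget = 0.613 − 0.1025 = 0.5105 μs.
R ≥ L / t_tx = 67000 bits / 5.105e-07 s = 131 Gbps.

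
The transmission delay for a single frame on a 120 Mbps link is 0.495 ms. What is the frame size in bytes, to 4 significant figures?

7425 bytes

L = R × t_tx = 120000000 b/s × 0.000495 s = 59400 bits.
In bytes: 59400 / 8 = 7425 bytes.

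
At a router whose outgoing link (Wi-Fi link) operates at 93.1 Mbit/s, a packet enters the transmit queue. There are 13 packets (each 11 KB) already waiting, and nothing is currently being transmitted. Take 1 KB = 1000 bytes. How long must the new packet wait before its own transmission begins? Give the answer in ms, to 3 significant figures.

12.3 ms

Each queued packet: L/R = 88000/93100000 = 0.94522 ms.
13 queued → 12.2879 ms.
Queuing delay = 12.3 ms.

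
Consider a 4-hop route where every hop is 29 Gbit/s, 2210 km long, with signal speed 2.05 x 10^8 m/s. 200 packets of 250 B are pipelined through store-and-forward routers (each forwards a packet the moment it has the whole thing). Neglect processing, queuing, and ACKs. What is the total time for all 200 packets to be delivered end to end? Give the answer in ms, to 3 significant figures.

Per-hop transmission t_tx = L/R = 2000/29000000000 = 6.89655e-05 ms.
Per-hop propagation t_prop = 2210000/2.05e+08 = 10.7805 ms.
Pipeline fill: first packet needs 4·t_tx to clear all hops; remaining 199 packets each add one t_tx.
Total = (4+200-1)·t_tx + 4·t_prop = 203·6.89655e-05 + 4·10.7805 = 43.1 ms.

43.1 ms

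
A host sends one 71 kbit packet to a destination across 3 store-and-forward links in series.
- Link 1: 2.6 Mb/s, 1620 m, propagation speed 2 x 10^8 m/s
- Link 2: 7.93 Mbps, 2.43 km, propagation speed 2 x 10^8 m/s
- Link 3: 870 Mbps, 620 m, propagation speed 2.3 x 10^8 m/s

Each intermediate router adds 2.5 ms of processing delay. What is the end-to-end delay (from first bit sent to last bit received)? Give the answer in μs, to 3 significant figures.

L = 71000 bits.
Transmission delays (L/R per hop): 27307.7, 8953.34, 81.6092 μs; sum = 36342.6 μs.
Propagation delays (d/s per hop): 8.1, 12.15, 2.69565 μs; sum = 22.9457 μs.
Processing at 2 router(s): 2 × 2.5 ms = 5000 μs.
End-to-end = 41400 μs.

41400 μs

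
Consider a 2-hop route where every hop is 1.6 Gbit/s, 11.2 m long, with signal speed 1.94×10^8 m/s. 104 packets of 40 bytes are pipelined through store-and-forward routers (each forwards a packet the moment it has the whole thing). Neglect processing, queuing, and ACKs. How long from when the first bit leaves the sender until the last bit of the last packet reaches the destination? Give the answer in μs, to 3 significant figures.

Per-hop transmission t_tx = L/R = 320/1600000000 = 0.2 μs.
Per-hop propagation t_prop = 11.2/194000000 = 0.057732 μs.
Pipeline fill: first packet needs 2·t_tx to clear all hops; remaining 103 packets each add one t_tx.
Total = (2+104-1)·t_tx + 2·t_prop = 105·0.2 + 2·0.057732 = 21.1 μs.

21.1 μs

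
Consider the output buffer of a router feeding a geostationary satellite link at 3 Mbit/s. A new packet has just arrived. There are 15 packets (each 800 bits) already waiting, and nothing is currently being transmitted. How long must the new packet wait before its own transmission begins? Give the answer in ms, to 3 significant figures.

Each queued packet: L/R = 800/3000000 = 0.266667 ms.
15 queued → 4 ms.
Queuing delay = 4.00 ms.

4.00 ms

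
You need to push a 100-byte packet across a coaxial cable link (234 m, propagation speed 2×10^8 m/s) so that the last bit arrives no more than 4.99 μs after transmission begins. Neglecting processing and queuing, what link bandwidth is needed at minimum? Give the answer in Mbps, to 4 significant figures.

209.4 Mbps

L = 800 bits.
Propagation delay = 234 / 200000000 = 1.17 μs.
Transmission budget = 4.99 − 1.17 = 3.82 μs.
R ≥ L / t_tx = 800 bits / 3.82e-06 s = 209.4 Mbps.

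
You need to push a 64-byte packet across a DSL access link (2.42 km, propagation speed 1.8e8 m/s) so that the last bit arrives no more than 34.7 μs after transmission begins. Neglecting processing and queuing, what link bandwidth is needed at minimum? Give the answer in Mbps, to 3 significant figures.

L = 512 bits.
Propagation delay = 2420 / 180000000 = 13.4444 μs.
Transmission budget = 34.7 − 13.4444 = 21.2556 μs.
R ≥ L / t_tx = 512 bits / 2.12556e-05 s = 24.1 Mbps.

24.1 Mbps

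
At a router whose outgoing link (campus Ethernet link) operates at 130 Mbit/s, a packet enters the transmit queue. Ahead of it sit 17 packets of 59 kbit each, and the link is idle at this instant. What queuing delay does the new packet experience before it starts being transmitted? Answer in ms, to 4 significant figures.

Each queued packet: L/R = 59000/130000000 = 0.453846 ms.
17 queued → 7.71538 ms.
Queuing delay = 7.715 ms.

7.715 ms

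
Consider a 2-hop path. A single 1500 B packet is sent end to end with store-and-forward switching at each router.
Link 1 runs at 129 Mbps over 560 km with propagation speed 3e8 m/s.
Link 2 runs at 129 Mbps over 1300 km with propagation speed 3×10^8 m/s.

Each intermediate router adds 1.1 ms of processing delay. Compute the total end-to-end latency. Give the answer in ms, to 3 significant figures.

7.49 ms

L = 1500 × 8 = 12000 bits.
Transmission delay per hop = L/R = 12000/129000000 = 0.0930233 ms; 2 hops → 0.186047 ms.
Propagation delays (d/s per hop): 1.86667, 4.33333 ms; sum = 6.2 ms.
Processing at 1 router(s): 1 × 1.1 ms = 1.1 ms.
End-to-end = 7.49 ms.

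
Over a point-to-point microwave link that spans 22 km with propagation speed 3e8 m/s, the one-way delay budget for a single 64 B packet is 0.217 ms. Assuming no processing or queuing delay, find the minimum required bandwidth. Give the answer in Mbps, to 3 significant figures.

L = 512 bits.
Propagation delay = 22000 / 300000000 = 0.0733333 ms.
Transmission budget = 0.217 − 0.0733333 = 0.143667 ms.
R ≥ L / t_tx = 512 bits / 0.000143667 s = 3.56 Mbps.

3.56 Mbps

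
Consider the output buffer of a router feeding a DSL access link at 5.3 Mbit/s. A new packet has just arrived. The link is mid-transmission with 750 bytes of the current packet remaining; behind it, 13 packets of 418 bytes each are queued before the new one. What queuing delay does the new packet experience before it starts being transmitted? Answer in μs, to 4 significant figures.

9334 μs

Each queued packet: L/R = 3344/5300000 = 630.943 μs.
13 queued → 8202.26 μs.
Plus remaining 6000 bits of current packet: 1132.08 μs.
Queuing delay = 9334 μs.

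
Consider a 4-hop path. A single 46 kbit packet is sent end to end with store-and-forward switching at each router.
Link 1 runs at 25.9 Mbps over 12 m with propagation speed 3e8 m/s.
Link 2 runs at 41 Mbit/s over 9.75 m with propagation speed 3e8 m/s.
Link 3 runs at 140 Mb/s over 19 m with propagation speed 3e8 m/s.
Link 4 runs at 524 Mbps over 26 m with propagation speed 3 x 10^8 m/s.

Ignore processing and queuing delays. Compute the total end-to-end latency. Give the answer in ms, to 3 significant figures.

3.31 ms

L = 46000 bits.
Transmission delays (L/R per hop): 1.77606, 1.12195, 0.328571, 0.0877863 ms; sum = 3.31437 ms.
Propagation delays (d/s per hop): 4e-05, 3.25e-05, 6.33333e-05, 8.66667e-05 ms; sum = 0.0002225 ms.
End-to-end = 3.31 ms.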